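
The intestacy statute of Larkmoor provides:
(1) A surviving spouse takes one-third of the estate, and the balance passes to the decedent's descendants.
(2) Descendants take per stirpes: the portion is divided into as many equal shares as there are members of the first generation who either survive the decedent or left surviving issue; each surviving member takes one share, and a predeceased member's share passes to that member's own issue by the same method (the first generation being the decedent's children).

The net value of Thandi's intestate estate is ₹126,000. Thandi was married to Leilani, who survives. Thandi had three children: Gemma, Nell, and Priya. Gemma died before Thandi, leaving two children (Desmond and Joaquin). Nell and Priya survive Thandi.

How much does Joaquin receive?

Leilani takes one-third of ₹126,000 = ₹42,000. The remaining ₹84,000 passes to the descendants.
The descendants' portion (₹84,000) is divided into 3 shares of ₹28,000: Nell and Priya each take ₹28,000; Gemma's ₹28,000 share passes to Gemma's issue.
Gemma's share (₹28,000) is divided into 2 shares of ₹14,000: Desmond and Joaquin each take ₹14,000.

Joaquin receives ₹14,000.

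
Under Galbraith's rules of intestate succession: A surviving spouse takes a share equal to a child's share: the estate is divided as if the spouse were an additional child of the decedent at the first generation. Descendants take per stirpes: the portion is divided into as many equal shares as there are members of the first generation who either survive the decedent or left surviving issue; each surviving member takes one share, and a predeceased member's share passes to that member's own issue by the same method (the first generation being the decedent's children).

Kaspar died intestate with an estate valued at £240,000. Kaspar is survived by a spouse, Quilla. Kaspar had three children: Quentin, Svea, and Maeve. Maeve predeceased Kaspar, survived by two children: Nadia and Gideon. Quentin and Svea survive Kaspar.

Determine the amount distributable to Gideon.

The spouse counts as an additional share at the children's level, so there are 4 primary shares of £60,000. Quilla takes one such share (£60,000).
The children's combined portion (£180,000) is divided into 3 shares of £60,000: Quentin and Svea each take £60,000; Maeve's £60,000 share passes to Maeve's issue.
Maeve's share (£60,000) is divided into 2 shares of £30,000: Nadia and Gideon each take £30,000.

Gideon receives £30,000.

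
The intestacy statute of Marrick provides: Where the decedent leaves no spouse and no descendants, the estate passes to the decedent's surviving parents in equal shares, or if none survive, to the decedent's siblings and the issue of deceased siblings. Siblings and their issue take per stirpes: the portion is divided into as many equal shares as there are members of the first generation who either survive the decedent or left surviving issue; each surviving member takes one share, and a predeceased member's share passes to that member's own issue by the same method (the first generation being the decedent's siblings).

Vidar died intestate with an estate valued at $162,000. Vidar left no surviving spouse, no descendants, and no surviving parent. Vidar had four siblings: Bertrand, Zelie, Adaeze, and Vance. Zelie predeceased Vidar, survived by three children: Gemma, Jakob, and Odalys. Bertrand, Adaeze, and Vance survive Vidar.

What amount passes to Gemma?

Gemma receives $13,500.

The entire $162,000 passes to the siblings and their issue.
That amount ($162,000) is divided into 4 shares of $40,500: Bertrand, Adaeze, and Vance each take $40,500; Zelie's $40,500 share passes to Zelie's issue.
Zelie's share ($40,500) is divided into 3 shares of $13,500: Gemma, Jakob, and Odalys each take $13,500.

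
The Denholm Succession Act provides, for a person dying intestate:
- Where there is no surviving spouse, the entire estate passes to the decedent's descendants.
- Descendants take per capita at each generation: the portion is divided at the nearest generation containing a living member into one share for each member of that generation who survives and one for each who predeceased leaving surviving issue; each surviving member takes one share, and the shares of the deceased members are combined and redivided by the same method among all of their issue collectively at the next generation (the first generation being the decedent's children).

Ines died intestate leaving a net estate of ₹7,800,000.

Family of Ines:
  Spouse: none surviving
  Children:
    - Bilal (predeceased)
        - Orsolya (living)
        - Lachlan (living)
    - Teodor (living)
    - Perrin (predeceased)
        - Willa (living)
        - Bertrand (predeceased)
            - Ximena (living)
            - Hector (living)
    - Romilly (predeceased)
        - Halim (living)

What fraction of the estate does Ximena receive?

Ximena receives 3/40 of the estate.

The entire ₹7,800,000 passes to the descendants.
That amount (₹7,800,000) is divided at the children's generation into 4 shares of ₹1,950,000. Teodor takes ₹1,950,000. The 3 shares of the deceased (Bilal, Perrin, and Romilly) are combined into a pool of ₹5,850,000.
That pool (₹5,850,000) is divided at the grandchildren's generation into 5 shares of ₹1,170,000. Orsolya, Lachlan, Willa, and Halim each take ₹1,170,000. The remaining share for the deceased Bertrand (₹1,170,000) is carried to the next generation.
That pool (₹1,170,000) is divided at the great-grandchildren's generation equally among Ximena and Hector: ₹585,000 each.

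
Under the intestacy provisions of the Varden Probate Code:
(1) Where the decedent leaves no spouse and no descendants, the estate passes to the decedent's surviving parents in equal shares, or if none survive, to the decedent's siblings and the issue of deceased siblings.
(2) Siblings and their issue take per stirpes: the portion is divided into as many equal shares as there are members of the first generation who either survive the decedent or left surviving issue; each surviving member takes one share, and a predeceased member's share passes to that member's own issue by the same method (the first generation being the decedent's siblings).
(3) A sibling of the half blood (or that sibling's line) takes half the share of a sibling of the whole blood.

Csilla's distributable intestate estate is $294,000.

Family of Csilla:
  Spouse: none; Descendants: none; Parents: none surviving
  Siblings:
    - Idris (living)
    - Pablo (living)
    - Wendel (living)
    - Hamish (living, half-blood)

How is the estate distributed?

Idris: $84,000; Pablo: $84,000; Wendel: $84,000; Hamish: $42,000

The entire $294,000 passes to the siblings and their issue.
Counting each half-blood sibling's line as half a unit, there are 7/2 units in $294,000, so one unit is $84,000. Whole-blood lines (Idris, Pablo, and Wendel) take $84,000 each; half-blood lines (Hamish) take $42,000 each.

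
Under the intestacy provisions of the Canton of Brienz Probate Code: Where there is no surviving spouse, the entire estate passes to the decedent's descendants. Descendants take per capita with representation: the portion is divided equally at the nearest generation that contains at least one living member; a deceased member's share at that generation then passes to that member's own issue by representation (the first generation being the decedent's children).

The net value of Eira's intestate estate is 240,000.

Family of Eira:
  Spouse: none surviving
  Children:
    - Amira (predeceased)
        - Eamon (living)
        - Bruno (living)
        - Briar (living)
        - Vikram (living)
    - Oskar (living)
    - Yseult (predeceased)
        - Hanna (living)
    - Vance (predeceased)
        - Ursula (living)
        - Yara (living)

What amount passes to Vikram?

The entire 240,000 passes to the descendants.
That amount (240,000) is divided into 4 shares of 60,000: Oskar takes 60,000; Amira's 60,000 share passes to Amira's issue; Yseult's 60,000 share passes to Yseult's issue; Vance's 60,000 share passes to Vance's issue.
Amira's share (60,000) is divided into 4 shares of 15,000: Eamon, Bruno, Briar, and Vikram each take 15,000.
Yseult's share (60,000) passes entirely to Hanna.
Vance's share (60,000) is divided into 2 shares of 30,000: Ursula and Yara each take 30,000.

Vikram receives 15,000.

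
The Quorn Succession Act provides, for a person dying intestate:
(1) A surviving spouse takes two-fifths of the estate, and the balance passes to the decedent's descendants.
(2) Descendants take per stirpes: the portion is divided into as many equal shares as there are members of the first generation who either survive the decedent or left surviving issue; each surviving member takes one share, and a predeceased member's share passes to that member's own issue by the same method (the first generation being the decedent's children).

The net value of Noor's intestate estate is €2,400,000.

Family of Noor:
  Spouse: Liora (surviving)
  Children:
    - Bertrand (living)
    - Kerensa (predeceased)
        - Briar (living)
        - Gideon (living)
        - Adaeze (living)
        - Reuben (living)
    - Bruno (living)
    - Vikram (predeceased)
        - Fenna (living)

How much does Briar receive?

Briar receives €90,000.

Liora takes two-fifths of €2,400,000 = €960,000. The remaining €1,440,000 passes to the descendants.
The descendants' portion (€1,440,000) is divided into 4 shares of €360,000: Bertrand and Bruno each take €360,000; Kerensa's €360,000 share passes to Kerensa's issue; Vikram's €360,000 share passes to Vikram's issue.
Kerensa's share (€360,000) is divided into 4 shares of €90,000: Briar, Gideon, Adaeze, and Reuben each take €90,000.
Vikram's share (€360,000) passes entirely to Fenna.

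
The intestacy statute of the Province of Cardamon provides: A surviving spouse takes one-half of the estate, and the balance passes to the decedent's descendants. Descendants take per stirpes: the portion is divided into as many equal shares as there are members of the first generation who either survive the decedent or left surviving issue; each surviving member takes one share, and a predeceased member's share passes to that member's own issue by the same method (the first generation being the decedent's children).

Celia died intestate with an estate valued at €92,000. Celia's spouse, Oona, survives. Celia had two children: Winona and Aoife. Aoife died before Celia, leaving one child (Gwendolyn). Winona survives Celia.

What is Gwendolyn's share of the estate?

Gwendolyn receives €23,000.

Oona takes one-half of €92,000 = €46,000. The remaining €46,000 passes to the descendants.
The descendants' portion (€46,000) is divided into 2 shares of €23,000: Winona takes €23,000; Aoife's €23,000 share passes to Aoife's issue.
Aoife's share (€23,000) passes entirely to Gwendolyn.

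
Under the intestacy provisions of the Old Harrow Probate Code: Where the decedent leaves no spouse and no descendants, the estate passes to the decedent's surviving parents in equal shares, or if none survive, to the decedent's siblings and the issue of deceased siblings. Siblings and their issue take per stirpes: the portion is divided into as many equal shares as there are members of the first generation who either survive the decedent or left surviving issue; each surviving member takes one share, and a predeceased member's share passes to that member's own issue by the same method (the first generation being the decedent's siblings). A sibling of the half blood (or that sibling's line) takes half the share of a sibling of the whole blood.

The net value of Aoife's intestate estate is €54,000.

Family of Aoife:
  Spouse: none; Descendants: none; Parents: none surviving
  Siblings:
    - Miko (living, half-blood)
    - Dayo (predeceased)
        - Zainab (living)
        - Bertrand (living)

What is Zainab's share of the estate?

The entire €54,000 passes to the siblings and their issue.
Counting each half-blood sibling's line as half a unit, there are 3/2 units in €54,000, so one unit is €36,000. Whole-blood lines (Dayo) take €36,000 each; half-blood lines (Miko) take €18,000 each.
Dayo's share (€36,000) is divided into 2 shares of €18,000: Zainab and Bertrand each take €18,000.

Zainab receives €18,000.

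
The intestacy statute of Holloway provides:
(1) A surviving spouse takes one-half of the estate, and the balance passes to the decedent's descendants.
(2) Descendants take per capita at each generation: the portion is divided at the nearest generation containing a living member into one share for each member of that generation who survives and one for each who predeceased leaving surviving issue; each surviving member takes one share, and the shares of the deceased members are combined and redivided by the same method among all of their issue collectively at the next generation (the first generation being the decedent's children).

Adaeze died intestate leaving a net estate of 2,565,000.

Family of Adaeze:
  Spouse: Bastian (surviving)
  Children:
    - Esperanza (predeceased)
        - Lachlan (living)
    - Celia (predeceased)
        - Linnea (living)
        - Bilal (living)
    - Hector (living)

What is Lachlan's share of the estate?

Bastian takes one-half of 2,565,000 = 1,282,500. The remaining 1,282,500 passes to the descendants.
The descendants' portion (1,282,500) is divided at the children's generation into 3 shares of 427,500. Hector takes 427,500. The 2 shares of the deceased (Esperanza and Celia) are combined into a pool of 855,000.
That pool (855,000) is divided at the grandchildren's generation equally among Lachlan, Linnea, and Bilal: 285,000 each.

Lachlan receives 285,000.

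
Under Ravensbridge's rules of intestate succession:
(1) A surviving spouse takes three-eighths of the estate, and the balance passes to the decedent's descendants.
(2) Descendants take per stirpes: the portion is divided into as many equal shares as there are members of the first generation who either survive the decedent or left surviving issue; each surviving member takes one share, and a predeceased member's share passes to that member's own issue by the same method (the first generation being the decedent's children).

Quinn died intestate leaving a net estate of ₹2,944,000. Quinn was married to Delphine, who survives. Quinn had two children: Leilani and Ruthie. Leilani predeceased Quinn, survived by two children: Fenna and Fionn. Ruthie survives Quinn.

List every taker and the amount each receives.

Delphine: ₹1,104,000; Fenna: ₹460,000; Fionn: ₹460,000; Ruthie: ₹920,000

Delphine takes three-eighths of ₹2,944,000 = ₹1,104,000. The remaining ₹1,840,000 passes to the descendants.
The descendants' portion (₹1,840,000) is divided into 2 shares of ₹920,000: Ruthie takes ₹920,000; Leilani's ₹920,000 share passes to Leilani's issue.
Leilani's share (₹920,000) is divided into 2 shares of ₹460,000: Fenna and Fionn each take ₹460,000.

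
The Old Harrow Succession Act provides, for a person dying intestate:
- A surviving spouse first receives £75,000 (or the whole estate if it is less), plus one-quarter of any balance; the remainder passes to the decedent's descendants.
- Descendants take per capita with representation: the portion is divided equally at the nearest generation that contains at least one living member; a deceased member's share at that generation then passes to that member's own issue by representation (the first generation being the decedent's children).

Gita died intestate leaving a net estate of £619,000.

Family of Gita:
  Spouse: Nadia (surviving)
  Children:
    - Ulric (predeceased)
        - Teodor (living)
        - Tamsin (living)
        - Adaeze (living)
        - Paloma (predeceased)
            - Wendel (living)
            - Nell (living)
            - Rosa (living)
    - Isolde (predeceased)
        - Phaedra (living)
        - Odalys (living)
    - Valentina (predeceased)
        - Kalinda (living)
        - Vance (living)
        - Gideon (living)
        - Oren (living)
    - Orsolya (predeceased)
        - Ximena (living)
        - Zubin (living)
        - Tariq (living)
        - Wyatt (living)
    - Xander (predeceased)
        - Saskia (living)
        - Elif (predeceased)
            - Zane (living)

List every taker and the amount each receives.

Nadia: £211,000; Teodor: £25,500; Tamsin: £25,500; Adaeze: £25,500; Wendel: £8,500; Nell: £8,500; Rosa: £8,500; Phaedra: £25,500; Odalys: £25,500; Kalinda: £25,500; Vance: £25,500; Gideon: £25,500; Oren: £25,500; Ximena: £25,500; Zubin: £25,500; Tariq: £25,500; Wyatt: £25,500; Saskia: £25,500; Zane: £25,500

Nadia first takes £75,000, leaving a balance of £544,000. Nadia then takes one-quarter of the balance (£136,000), for a total of £211,000. The remaining £408,000 passes to the descendants.
No child survives, so the initial division is made at the grandchildren's generation.
The descendants' portion (£408,000) is divided into 16 shares of £25,500: Teodor, Tamsin, Adaeze, Phaedra, Odalys, Kalinda, Vance, Gideon, Oren, Ximena, Zubin, Tariq, Wyatt, and Saskia each take £25,500; Paloma's £25,500 share passes to Paloma's issue; Elif's £25,500 share passes to Elif's issue.
Paloma's share (£25,500) is divided into 3 shares of £8,500: Wendel, Nell, and Rosa each take £8,500.
Elif's share (£25,500) passes entirely to Zane.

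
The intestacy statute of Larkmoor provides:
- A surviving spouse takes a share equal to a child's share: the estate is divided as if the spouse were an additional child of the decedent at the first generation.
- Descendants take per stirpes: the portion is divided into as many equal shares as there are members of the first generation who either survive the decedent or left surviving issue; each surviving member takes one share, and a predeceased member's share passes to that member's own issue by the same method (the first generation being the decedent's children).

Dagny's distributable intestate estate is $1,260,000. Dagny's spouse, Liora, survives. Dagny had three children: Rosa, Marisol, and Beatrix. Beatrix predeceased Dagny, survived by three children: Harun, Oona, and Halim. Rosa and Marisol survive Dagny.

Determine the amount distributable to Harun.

Harun receives $105,000.

The spouse counts as an additional share at the children's level, so there are 4 primary shares of $315,000. Liora takes one such share ($315,000).
The children's combined portion ($945,000) is divided into 3 shares of $315,000: Rosa and Marisol each take $315,000; Beatrix's $315,000 share passes to Beatrix's issue.
Beatrix's share ($315,000) is divided into 3 shares of $105,000: Harun, Oona, and Halim each take $105,000.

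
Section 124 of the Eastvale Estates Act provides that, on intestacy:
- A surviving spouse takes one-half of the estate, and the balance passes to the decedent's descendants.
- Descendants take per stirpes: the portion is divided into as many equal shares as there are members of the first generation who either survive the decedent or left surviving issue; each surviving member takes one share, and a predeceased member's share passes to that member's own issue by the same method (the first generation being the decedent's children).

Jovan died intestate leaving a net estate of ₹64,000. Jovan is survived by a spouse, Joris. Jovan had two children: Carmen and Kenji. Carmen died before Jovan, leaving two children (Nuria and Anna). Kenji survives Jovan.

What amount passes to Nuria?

Nuria receives ₹8,000.

Joris takes one-half of ₹64,000 = ₹32,000. The remaining ₹32,000 passes to the descendants.
The descendants' portion (₹32,000) is divided into 2 shares of ₹16,000: Kenji takes ₹16,000; Carmen's ₹16,000 share passes to Carmen's issue.
Carmen's share (₹16,000) is divided into 2 shares of ₹8,000: Nuria and Anna each take ₹8,000.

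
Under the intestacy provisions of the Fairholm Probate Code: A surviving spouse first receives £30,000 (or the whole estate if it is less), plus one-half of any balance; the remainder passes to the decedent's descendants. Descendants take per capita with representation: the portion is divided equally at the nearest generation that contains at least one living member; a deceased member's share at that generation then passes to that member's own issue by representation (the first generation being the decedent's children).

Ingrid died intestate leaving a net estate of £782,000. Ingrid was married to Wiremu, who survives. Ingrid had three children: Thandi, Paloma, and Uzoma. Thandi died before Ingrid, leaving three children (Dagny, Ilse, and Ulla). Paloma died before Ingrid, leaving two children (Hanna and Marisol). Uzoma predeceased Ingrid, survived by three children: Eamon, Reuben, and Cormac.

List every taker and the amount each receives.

Wiremu first takes £30,000, leaving a balance of £752,000. Wiremu then takes one-half of the balance (£376,000), for a total of £406,000. The remaining £376,000 passes to the descendants.
No child survives, so the initial division is made at the grandchildren's generation.
The descendants' portion (£376,000) is divided into 8 shares of £47,000: Dagny, Ilse, Ulla, Hanna, Marisol, Eamon, Reuben, and Cormac each take £47,000.

Wiremu: £406,000; Dagny: £47,000; Ilse: £47,000; Ulla: £47,000; Hanna: £47,000; Marisol: £47,000; Eamon: £47,000; Reuben: £47,000; Cormac: £47,000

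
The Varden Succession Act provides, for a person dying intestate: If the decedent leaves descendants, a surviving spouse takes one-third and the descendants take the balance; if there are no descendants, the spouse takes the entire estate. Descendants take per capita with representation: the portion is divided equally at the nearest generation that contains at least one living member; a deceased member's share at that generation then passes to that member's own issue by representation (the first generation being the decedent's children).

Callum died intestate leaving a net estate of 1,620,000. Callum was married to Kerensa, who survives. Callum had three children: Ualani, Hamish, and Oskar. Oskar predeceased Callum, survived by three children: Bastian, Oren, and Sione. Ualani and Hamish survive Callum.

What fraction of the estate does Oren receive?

Kerensa takes one-third of 1,620,000 = 540,000. The remaining 1,080,000 passes to the descendants.
The descendants' portion (1,080,000) is divided into 3 shares of 360,000: Ualani and Hamish each take 360,000; Oskar's 360,000 share passes to Oskar's issue.
Oskar's share (360,000) is divided into 3 shares of 120,000: Bastian, Oren, and Sione each take 120,000.

Oren receives 2/27 of the estate.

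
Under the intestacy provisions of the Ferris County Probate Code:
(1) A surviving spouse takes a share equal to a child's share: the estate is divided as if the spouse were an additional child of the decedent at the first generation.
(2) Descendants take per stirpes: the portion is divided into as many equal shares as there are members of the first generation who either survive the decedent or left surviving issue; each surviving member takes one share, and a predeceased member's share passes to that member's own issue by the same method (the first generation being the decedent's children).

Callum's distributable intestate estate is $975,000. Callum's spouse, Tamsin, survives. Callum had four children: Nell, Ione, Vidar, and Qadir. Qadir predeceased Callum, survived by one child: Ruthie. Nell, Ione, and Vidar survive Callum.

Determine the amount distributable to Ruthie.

The spouse counts as an additional share at the children's level, so there are 5 primary shares of $195,000. Tamsin takes one such share ($195,000).
The children's combined portion ($780,000) is divided into 4 shares of $195,000: Nell, Ione, and Vidar each take $195,000; Qadir's $195,000 share passes to Qadir's issue.
Qadir's share ($195,000) passes entirely to Ruthie.

Ruthie receives $195,000.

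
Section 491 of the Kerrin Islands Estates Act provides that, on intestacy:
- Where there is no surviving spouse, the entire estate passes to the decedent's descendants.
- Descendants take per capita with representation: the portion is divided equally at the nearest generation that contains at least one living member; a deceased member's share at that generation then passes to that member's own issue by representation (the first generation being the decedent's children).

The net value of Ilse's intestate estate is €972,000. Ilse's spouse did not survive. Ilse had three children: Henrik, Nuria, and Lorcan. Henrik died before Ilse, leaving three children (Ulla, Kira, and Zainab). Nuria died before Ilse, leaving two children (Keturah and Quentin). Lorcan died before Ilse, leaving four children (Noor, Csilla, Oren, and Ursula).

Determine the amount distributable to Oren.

Oren receives €108,000.

The entire €972,000 passes to the descendants.
No child survives, so the initial division is made at the grandchildren's generation.
That amount (€972,000) is divided into 9 shares of €108,000: Ulla, Kira, Zainab, Keturah, Quentin, Noor, Csilla, Oren, and Ursula each take €108,000.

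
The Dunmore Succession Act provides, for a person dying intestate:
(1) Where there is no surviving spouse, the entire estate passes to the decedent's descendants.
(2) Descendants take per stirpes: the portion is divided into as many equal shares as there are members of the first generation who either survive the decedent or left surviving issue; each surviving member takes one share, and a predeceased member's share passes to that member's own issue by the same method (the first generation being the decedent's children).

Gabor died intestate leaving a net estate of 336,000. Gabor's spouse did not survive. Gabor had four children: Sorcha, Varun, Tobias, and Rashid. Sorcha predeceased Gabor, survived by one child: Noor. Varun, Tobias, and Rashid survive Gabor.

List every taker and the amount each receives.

Noor: 84,000; Varun: 84,000; Tobias: 84,000; Rashid: 84,000

The entire 336,000 passes to the descendants.
That amount (336,000) is divided into 4 shares of 84,000: Varun, Tobias, and Rashid each take 84,000; Sorcha's 84,000 share passes to Sorcha's issue.
Sorcha's share (84,000) passes entirely to Noor.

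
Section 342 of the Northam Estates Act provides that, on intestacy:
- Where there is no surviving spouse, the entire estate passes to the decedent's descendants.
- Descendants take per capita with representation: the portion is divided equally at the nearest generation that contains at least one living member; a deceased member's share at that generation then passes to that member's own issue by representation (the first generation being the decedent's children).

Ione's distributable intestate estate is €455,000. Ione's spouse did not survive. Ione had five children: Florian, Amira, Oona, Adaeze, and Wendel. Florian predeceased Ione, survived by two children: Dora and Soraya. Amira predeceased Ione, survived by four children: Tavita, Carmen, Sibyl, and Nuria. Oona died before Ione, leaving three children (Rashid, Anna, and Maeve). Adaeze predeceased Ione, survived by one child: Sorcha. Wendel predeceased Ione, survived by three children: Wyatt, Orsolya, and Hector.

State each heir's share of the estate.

Dora: €35,000; Soraya: €35,000; Tavita: €35,000; Carmen: €35,000; Sibyl: €35,000; Nuria: €35,000; Rashid: €35,000; Anna: €35,000; Maeve: €35,000; Sorcha: €35,000; Wyatt: €35,000; Orsolya: €35,000; Hector: €35,000

The entire €455,000 passes to the descendants.
No child survives, so the initial division is made at the grandchildren's generation.
That amount (€455,000) is divided into 13 shares of €35,000: Dora, Soraya, Tavita, Carmen, Sibyl, Nuria, Rashid, Anna, Maeve, Sorcha, Wyatt, Orsolya, and Hector each take €35,000.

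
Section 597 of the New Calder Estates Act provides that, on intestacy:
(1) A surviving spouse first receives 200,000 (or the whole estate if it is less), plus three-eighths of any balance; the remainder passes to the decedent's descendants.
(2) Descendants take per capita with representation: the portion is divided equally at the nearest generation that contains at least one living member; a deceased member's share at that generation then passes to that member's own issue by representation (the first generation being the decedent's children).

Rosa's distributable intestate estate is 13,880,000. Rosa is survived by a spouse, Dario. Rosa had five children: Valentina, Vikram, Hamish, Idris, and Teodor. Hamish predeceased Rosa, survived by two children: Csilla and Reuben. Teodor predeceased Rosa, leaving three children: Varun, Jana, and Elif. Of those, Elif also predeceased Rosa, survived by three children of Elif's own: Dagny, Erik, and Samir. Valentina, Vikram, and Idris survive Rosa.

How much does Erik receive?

Dario first takes 200,000, leaving a balance of 13,680,000. Dario then takes three-eighths of the balance (5,130,000), for a total of 5,330,000. The remaining 8,550,000 passes to the descendants.
The descendants' portion (8,550,000) is divided into 5 shares of 1,710,000: Valentina, Vikram, and Idris each take 1,710,000; Hamish's 1,710,000 share passes to Hamish's issue; Teodor's 1,710,000 share passes to Teodor's issue.
Hamish's share (1,710,000) is divided into 2 shares of 855,000: Csilla and Reuben each take 855,000.
Teodor's share (1,710,000) is divided into 3 shares of 570,000: Varun and Jana each take 570,000; Elif's 570,000 share passes to Elif's issue.
Elif's share (570,000) is divided into 3 shares of 190,000: Dagny, Erik, and Samir each take 190,000.

Erik receives 190,000.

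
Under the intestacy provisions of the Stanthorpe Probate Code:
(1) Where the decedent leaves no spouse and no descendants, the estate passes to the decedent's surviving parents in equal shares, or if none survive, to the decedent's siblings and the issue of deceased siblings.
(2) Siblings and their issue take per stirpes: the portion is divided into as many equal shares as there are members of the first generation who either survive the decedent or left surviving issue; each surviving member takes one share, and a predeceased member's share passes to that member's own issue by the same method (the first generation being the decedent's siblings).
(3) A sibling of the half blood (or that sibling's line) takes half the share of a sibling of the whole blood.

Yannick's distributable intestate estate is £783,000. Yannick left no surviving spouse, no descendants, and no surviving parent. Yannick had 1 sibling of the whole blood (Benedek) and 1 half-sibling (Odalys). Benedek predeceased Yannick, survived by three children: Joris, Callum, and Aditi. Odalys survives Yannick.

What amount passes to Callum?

Callum receives £174,000.

The entire £783,000 passes to the siblings and their issue.
Counting each half-blood sibling's line as half a unit, there are 3/2 units in £783,000, so one unit is £522,000. Whole-blood lines (Benedek) take £522,000 each; half-blood lines (Odalys) take £261,000 each.
Benedek's share (£522,000) is divided into 3 shares of £174,000: Joris, Callum, and Aditi each take £174,000.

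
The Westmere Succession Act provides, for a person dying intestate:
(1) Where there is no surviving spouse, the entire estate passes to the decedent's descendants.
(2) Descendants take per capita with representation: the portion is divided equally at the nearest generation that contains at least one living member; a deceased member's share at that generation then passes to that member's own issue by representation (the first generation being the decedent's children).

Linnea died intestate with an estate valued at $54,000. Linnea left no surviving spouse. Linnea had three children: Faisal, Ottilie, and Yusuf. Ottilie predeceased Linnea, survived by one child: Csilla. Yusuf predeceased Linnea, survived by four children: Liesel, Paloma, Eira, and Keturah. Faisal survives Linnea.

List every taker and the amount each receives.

The entire $54,000 passes to the descendants.
That amount ($54,000) is divided into 3 shares of $18,000: Faisal takes $18,000; Ottilie's $18,000 share passes to Ottilie's issue; Yusuf's $18,000 share passes to Yusuf's issue.
Ottilie's share ($18,000) passes entirely to Csilla.
Yusuf's share ($18,000) is divided into 4 shares of $4,500: Liesel, Paloma, Eira, and Keturah each take $4,500.

Faisal: $18,000; Csilla: $18,000; Liesel: $4,500; Paloma: $4,500; Eira: $4,500; Keturah: $4,500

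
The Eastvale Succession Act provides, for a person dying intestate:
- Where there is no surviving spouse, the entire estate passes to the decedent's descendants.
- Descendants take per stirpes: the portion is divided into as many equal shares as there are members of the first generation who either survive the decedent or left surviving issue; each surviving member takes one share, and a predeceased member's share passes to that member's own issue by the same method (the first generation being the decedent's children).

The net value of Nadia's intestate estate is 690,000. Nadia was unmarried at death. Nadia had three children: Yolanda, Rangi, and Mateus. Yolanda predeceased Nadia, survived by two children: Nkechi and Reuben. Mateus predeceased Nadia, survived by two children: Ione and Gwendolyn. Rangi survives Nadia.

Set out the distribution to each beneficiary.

The entire 690,000 passes to the descendants.
That amount (690,000) is divided into 3 shares of 230,000: Rangi takes 230,000; Yolanda's 230,000 share passes to Yolanda's issue; Mateus's 230,000 share passes to Mateus's issue.
Yolanda's share (230,000) is divided into 2 shares of 115,000: Nkechi and Reuben each take 115,000.
Mateus's share (230,000) is divided into 2 shares of 115,000: Ione and Gwendolyn each take 115,000.

Nkechi: 115,000; Reuben: 115,000; Rangi: 230,000; Ione: 115,000; Gwendolyn: 115,000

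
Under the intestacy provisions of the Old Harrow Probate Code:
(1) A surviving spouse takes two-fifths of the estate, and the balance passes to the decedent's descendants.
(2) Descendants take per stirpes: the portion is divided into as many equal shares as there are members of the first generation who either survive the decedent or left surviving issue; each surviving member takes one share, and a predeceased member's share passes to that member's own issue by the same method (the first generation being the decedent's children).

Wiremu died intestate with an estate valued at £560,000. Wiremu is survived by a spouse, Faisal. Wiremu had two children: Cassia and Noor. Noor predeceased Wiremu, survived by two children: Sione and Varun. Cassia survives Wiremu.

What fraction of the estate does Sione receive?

Faisal takes two-fifths of £560,000 = £224,000. The remaining £336,000 passes to the descendants.
The descendants' portion (£336,000) is divided into 2 shares of £168,000: Cassia takes £168,000; Noor's £168,000 share passes to Noor's issue.
Noor's share (£168,000) is divided into 2 shares of £84,000: Sione and Varun each take £84,000.

Sione receives 3/20 of the estate.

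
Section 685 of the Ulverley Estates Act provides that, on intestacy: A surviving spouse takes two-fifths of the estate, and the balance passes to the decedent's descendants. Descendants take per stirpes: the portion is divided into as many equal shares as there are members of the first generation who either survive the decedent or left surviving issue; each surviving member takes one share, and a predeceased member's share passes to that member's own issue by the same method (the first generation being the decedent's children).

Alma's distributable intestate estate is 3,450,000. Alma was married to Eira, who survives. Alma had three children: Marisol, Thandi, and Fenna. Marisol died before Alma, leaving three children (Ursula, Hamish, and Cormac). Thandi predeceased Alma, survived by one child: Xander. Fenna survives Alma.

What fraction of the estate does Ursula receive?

Ursula receives 1/15 of the estate.

Eira takes two-fifths of 3,450,000 = 1,380,000. The remaining 2,070,000 passes to the descendants.
The descendants' portion (2,070,000) is divided into 3 shares of 690,000: Fenna takes 690,000; Marisol's 690,000 share passes to Marisol's issue; Thandi's 690,000 share passes to Thandi's issue.
Marisol's share (690,000) is divided into 3 shares of 230,000: Ursula, Hamish, and Cormac each take 230,000.
Thandi's share (690,000) passes entirely to Xander.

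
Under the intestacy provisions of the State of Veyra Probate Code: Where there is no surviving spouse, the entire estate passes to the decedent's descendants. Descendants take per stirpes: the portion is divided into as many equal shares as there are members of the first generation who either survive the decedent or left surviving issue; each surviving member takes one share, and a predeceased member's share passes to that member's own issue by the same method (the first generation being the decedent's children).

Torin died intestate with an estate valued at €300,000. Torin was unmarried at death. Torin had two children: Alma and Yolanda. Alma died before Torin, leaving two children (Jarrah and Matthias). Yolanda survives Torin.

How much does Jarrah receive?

Jarrah receives €75,000.

The entire €300,000 passes to the descendants.
That amount (€300,000) is divided into 2 shares of €150,000: Yolanda takes €150,000; Alma's €150,000 share passes to Alma's issue.
Alma's share (€150,000) is divided into 2 shares of €75,000: Jarrah and Matthias each take €75,000.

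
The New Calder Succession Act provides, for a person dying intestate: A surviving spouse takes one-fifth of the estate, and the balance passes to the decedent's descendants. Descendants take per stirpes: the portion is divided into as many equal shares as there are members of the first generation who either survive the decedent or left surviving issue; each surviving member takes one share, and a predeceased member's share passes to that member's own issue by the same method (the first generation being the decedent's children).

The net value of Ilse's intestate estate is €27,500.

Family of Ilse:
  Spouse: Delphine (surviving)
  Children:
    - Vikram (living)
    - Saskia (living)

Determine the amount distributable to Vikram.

Vikram receives €11,000.

Delphine takes one-fifth of €27,500 = €5,500. The remaining €22,000 passes to the descendants.
The descendants' portion (€22,000) is divided into 2 shares of €11,000: Vikram and Saskia each take €11,000.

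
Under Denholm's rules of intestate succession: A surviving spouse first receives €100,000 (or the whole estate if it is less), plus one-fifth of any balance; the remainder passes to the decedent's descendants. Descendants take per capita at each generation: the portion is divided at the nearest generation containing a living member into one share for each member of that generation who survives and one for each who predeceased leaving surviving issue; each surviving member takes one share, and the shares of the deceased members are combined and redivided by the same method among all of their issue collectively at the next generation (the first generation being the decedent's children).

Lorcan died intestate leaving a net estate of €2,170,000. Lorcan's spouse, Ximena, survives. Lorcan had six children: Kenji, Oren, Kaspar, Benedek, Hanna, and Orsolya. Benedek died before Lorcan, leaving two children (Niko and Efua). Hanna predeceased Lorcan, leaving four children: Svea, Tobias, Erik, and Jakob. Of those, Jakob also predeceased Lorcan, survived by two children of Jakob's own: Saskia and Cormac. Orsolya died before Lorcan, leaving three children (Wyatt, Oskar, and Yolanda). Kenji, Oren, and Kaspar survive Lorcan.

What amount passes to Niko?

Ximena first takes €100,000, leaving a balance of €2,070,000. Ximena then takes one-fifth of the balance (€414,000), for a total of €514,000. The remaining €1,656,000 passes to the descendants.
The descendants' portion (€1,656,000) is divided at the children's generation into 6 shares of €276,000. Kenji, Oren, and Kaspar each take €276,000. The 3 shares of the deceased (Benedek, Hanna, and Orsolya) are combined into a pool of €828,000.
That pool (€828,000) is divided at the grandchildren's generation into 9 shares of €92,000. Niko, Efua, Svea, Tobias, Erik, Wyatt, Oskar, and Yolanda each take €92,000. The remaining share for the deceased Jakob (€92,000) is carried to the next generation.
That pool (€92,000) is divided at the great-grandchildren's generation equally among Saskia and Cormac: €46,000 each.

Niko receives €92,000.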